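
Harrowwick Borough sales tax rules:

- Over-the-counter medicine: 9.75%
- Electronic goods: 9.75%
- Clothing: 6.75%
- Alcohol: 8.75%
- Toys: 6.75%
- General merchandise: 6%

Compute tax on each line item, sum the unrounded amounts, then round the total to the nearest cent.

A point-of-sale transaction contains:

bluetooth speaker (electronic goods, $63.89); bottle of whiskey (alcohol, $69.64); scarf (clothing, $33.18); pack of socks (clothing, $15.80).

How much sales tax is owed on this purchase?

$15.63

Bluetooth speaker $63.89: electronic goods → 9.75% → $6.229275
Bottle of whiskey $69.64: alcohol → 8.75% → $6.0935
Scarf $33.18: clothing → 6.75% → $2.23965
Pack of socks $15.80: clothing → 6.75% → $1.0665
Unrounded tax sum = $15.628925 → $15.63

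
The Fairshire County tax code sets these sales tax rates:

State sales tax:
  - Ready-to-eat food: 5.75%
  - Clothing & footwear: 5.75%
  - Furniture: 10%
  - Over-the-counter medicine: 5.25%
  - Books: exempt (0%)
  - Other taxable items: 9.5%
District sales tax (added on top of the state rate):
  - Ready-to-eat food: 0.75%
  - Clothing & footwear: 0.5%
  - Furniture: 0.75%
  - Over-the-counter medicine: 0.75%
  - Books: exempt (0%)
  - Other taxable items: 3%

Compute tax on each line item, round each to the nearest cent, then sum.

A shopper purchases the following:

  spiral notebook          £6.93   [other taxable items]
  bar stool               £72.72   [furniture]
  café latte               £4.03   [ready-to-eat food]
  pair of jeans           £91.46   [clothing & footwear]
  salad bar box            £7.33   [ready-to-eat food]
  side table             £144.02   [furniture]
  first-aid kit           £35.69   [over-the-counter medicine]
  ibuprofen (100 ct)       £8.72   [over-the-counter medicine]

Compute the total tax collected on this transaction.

£33.29

Spiral notebook £6.93: other taxable items → 9.5% + 3% district = 12.5% → £0.87
Bar stool £72.72: furniture → 10% + 0.75% district = 10.75% → £7.82
Café latte £4.03: ready-to-eat food → 5.75% + 0.75% district = 6.5% → £0.26
Pair of jeans £91.46: clothing & footwear → 5.75% + 0.5% district = 6.25% → £5.72
Salad bar box £7.33: ready-to-eat food → 5.75% + 0.75% district = 6.5% → £0.48
Side table £144.02: furniture → 10% + 0.75% district = 10.75% → £15.48
First-aid kit £35.69: over-the-counter medicine → 5.25% + 0.75% district = 6% → £2.14
Ibuprofen (100 ct) £8.72: over-the-counter medicine → 5.25% + 0.75% district = 6% → £0.52
Total tax = £0.87 + £7.82 + £0.26 + £5.72 + £0.48 + £15.48 + £2.14 + £0.52 = £33.29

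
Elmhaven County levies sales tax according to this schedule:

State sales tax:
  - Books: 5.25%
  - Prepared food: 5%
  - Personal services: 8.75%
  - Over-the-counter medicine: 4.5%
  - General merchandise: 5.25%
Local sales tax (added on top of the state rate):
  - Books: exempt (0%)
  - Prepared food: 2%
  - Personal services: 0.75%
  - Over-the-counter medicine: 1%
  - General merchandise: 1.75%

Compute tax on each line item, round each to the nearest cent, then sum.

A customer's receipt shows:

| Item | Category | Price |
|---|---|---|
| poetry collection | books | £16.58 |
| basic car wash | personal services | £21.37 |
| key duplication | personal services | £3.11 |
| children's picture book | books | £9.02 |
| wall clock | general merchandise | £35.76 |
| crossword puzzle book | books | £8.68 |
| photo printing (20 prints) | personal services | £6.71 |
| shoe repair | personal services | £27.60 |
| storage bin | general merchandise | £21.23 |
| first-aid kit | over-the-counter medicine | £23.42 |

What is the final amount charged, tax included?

£186.15

Poetry collection £16.58: books → 5.25% + 0% local = 5.25% → £0.87
Basic car wash £21.37: personal services → 8.75% + 0.75% local = 9.5% → £2.03
Key duplication £3.11: personal services → 8.75% + 0.75% local = 9.5% → £0.30
Children's picture book £9.02: books → 5.25% + 0% local = 5.25% → £0.47
Wall clock £35.76: general merchandise → 5.25% + 1.75% local = 7% → £2.50
Crossword puzzle book £8.68: books → 5.25% + 0% local = 5.25% → £0.46
Photo printing (20 prints) £6.71: personal services → 8.75% + 0.75% local = 9.5% → £0.64
Shoe repair £27.60: personal services → 8.75% + 0.75% local = 9.5% → £2.62
Storage bin £21.23: general merchandise → 5.25% + 1.75% local = 7% → £1.49
First-aid kit £23.42: over-the-counter medicine → 4.5% + 1% local = 5.5% → £1.29
Subtotal = £173.48; tax = £12.67; total due = £186.15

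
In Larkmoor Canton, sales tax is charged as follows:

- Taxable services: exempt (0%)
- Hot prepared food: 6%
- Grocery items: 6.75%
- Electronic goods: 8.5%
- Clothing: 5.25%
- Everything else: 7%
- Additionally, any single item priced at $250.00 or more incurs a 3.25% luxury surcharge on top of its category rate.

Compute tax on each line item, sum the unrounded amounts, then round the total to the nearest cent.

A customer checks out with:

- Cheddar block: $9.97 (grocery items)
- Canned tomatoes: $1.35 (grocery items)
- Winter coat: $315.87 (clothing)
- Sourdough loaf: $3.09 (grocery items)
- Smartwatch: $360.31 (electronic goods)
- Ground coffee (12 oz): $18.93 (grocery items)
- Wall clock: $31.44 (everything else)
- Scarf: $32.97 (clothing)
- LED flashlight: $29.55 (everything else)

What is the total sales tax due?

$77.44

Cheddar block $9.97: grocery items → 6.75% → $0.672975
Canned tomatoes $1.35: grocery items → 6.75% → $0.091125
Winter coat $315.87: clothing → 5.25% + 3.25% surcharge = 8.5% → $26.84895
Sourdough loaf $3.09: grocery items → 6.75% → $0.208575
Smartwatch $360.31: electronic goods → 8.5% + 3.25% surcharge = 11.75% → $42.336425
Ground coffee (12 oz) $18.93: grocery items → 6.75% → $1.277775
Wall clock $31.44: everything else → 7% → $2.2008
Scarf $32.97: clothing → 5.25% → $1.730925
LED flashlight $29.55: everything else → 7% → $2.0685
Unrounded tax sum = $77.43605 → $77.44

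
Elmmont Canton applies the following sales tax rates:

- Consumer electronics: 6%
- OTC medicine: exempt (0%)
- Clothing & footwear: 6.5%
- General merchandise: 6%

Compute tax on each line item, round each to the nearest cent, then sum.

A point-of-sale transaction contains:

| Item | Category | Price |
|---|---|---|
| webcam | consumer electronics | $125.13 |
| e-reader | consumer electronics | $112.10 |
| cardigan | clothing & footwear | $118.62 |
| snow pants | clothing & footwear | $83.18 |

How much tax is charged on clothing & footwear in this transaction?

$13.12

Cardigan $118.62: clothing & footwear → 6.5% → $7.71
Snow pants $83.18: clothing & footwear → 6.5% → $5.41
Tax on clothing & footwear = $7.71 + $5.41 = $13.12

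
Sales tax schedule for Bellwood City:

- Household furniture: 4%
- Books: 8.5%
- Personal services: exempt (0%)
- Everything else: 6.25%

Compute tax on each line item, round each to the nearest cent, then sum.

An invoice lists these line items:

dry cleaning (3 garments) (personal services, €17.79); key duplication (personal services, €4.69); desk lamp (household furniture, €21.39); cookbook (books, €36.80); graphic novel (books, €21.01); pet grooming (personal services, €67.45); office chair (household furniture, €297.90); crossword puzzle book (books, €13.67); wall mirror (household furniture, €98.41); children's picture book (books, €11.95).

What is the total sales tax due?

€23.82

Dry cleaning (3 garments) €17.79: personal services → 0% → €0.00
Key duplication €4.69: personal services → 0% → €0.00
Desk lamp €21.39: household furniture → 4% → €0.86
Cookbook €36.80: books → 8.5% → €3.13
Graphic novel €21.01: books → 8.5% → €1.79
Pet grooming €67.45: personal services → 0% → €0.00
Office chair €297.90: household furniture → 4% → €11.92
Crossword puzzle book €13.67: books → 8.5% → €1.16
Wall mirror €98.41: household furniture → 4% → €3.94
Children's picture book €11.95: books → 8.5% → €1.02
Total tax = €0.86 + €3.13 + €1.79 + €11.92 + €1.16 + €3.94 + €1.02 = €23.82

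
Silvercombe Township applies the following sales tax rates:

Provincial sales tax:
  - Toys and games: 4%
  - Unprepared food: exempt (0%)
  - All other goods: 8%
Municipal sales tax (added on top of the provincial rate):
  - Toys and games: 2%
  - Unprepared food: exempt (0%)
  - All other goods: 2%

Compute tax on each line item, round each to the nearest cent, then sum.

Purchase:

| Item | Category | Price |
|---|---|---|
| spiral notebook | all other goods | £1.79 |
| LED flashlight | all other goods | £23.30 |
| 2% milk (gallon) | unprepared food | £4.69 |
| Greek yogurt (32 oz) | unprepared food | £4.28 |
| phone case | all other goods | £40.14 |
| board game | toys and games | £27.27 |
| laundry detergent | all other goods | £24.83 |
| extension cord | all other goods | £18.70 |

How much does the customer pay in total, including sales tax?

£157.51

Spiral notebook £1.79: all other goods → 8% + 2% municipal = 10% → £0.18
LED flashlight £23.30: all other goods → 8% + 2% municipal = 10% → £2.33
2% milk (gallon) £4.69: unprepared food → 0% + 0% municipal = 0% → £0.00
Greek yogurt (32 oz) £4.28: unprepared food → 0% + 0% municipal = 0% → £0.00
Phone case £40.14: all other goods → 8% + 2% municipal = 10% → £4.01
Board game £27.27: toys and games → 4% + 2% municipal = 6% → £1.64
Laundry detergent £24.83: all other goods → 8% + 2% municipal = 10% → £2.48
Extension cord £18.70: all other goods → 8% + 2% municipal = 10% → £1.87
Subtotal = £145.00; tax = £12.51; total due = £157.51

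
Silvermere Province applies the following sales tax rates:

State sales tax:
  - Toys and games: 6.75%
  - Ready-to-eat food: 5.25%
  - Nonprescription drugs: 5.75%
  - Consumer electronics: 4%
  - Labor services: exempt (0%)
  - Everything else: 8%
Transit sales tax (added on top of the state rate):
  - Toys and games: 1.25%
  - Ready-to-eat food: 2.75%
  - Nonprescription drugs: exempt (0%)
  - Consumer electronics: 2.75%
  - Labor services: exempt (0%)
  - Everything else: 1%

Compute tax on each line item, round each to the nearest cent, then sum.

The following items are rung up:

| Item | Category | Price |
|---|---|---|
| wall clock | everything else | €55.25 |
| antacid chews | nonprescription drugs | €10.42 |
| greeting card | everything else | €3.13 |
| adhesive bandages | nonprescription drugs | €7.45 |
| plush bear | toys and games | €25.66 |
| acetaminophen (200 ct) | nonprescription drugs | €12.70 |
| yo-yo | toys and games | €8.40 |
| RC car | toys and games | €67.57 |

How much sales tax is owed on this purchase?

Wall clock €55.25: everything else → 8% + 1% transit = 9% → €4.97
Antacid chews €10.42: nonprescription drugs → 5.75% + 0% transit = 5.75% → €0.60
Greeting card €3.13: everything else → 8% + 1% transit = 9% → €0.28
Adhesive bandages €7.45: nonprescription drugs → 5.75% + 0% transit = 5.75% → €0.43
Plush bear €25.66: toys and games → 6.75% + 1.25% transit = 8% → €2.05
Acetaminophen (200 ct) €12.70: nonprescription drugs → 5.75% + 0% transit = 5.75% → €0.73
Yo-yo €8.40: toys and games → 6.75% + 1.25% transit = 8% → €0.67
RC car €67.57: toys and games → 6.75% + 1.25% transit = 8% → €5.41
Total tax = €4.97 + €0.60 + €0.28 + €0.43 + €2.05 + €0.73 + €0.67 + €5.41 = €15.14

€15.14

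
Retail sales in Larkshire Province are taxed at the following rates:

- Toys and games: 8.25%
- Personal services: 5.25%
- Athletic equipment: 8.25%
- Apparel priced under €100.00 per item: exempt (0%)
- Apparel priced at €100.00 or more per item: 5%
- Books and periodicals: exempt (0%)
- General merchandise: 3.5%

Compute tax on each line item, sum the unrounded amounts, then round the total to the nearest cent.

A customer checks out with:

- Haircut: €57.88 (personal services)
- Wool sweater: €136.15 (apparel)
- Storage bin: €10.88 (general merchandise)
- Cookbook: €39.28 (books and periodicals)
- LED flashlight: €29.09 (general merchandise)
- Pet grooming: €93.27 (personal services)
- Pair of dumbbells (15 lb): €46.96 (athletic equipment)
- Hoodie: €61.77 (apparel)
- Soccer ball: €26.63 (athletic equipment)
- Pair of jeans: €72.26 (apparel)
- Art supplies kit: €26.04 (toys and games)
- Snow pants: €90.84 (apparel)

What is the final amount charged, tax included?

€715.41

Haircut €57.88: personal services → 5.25% → €3.0387
Wool sweater €136.15: apparel, €100.00 or more → 5% → €6.8075
Storage bin €10.88: general merchandise → 3.5% → €0.3808
Cookbook €39.28: books and periodicals → 0% → €0.00
LED flashlight €29.09: general merchandise → 3.5% → €1.01815
Pet grooming €93.27: personal services → 5.25% → €4.896675
Pair of dumbbells (15 lb) €46.96: athletic equipment → 8.25% → €3.8742
Hoodie €61.77: apparel, under €100.00 → 0% → €0.00
Soccer ball €26.63: athletic equipment → 8.25% → €2.196975
Pair of jeans €72.26: apparel, under €100.00 → 0% → €0.00
Art supplies kit €26.04: toys and games → 8.25% → €2.1483
Snow pants €90.84: apparel, under €100.00 → 0% → €0.00
Subtotal = €691.05; unrounded tax = €24.3613 → €24.36; total due = €715.41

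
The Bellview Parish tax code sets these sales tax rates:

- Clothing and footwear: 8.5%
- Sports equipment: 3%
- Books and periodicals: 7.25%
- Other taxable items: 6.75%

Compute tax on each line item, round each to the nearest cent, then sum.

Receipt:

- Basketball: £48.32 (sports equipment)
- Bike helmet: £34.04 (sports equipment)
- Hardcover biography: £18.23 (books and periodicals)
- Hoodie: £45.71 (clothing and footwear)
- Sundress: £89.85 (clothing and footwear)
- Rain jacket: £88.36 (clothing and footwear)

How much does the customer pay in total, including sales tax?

Basketball £48.32: sports equipment → 3% → £1.45
Bike helmet £34.04: sports equipment → 3% → £1.02
Hardcover biography £18.23: books and periodicals → 7.25% → £1.32
Hoodie £45.71: clothing and footwear → 8.5% → £3.89
Sundress £89.85: clothing and footwear → 8.5% → £7.64
Rain jacket £88.36: clothing and footwear → 8.5% → £7.51
Subtotal = £324.51; tax = £22.83; total due = £347.34

£347.34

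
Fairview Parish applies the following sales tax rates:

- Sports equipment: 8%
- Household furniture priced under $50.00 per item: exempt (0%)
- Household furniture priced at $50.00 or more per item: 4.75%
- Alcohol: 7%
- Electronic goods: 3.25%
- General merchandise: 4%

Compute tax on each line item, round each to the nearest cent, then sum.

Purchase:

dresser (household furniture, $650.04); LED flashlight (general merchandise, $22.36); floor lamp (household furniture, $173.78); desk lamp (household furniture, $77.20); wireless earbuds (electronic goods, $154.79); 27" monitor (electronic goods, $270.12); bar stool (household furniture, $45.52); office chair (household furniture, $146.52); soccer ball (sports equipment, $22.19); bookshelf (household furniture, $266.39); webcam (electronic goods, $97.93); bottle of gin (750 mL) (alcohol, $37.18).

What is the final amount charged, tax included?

Dresser $650.04: household furniture, $50.00 or more → 4.75% → $30.88
LED flashlight $22.36: general merchandise → 4% → $0.89
Floor lamp $173.78: household furniture, $50.00 or more → 4.75% → $8.25
Desk lamp $77.20: household furniture, $50.00 or more → 4.75% → $3.67
Wireless earbuds $154.79: electronic goods → 3.25% → $5.03
27" monitor $270.12: electronic goods → 3.25% → $8.78
Bar stool $45.52: household furniture, under $50.00 → 0% → $0.00
Office chair $146.52: household furniture, $50.00 or more → 4.75% → $6.96
Soccer ball $22.19: sports equipment → 8% → $1.78
Bookshelf $266.39: household furniture, $50.00 or more → 4.75% → $12.65
Webcam $97.93: electronic goods → 3.25% → $3.18
Bottle of gin (750 mL) $37.18: alcohol → 7% → $2.60
Subtotal = $1964.02; tax = $84.67; total due = $2048.69

$2048.69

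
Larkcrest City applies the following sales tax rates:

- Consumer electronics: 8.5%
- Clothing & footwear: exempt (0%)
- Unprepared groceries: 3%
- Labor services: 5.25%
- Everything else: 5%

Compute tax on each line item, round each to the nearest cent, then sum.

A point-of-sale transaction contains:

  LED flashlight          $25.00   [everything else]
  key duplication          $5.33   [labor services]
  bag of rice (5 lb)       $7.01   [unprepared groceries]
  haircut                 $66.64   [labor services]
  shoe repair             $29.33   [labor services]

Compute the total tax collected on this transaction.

LED flashlight $25.00: everything else → 5% → $1.25
Key duplication $5.33: labor services → 5.25% → $0.28
Bag of rice (5 lb) $7.01: unprepared groceries → 3% → $0.21
Haircut $66.64: labor services → 5.25% → $3.50
Shoe repair $29.33: labor services → 5.25% → $1.54
Total tax = $1.25 + $0.28 + $0.21 + $3.50 + $1.54 = $6.78

$6.78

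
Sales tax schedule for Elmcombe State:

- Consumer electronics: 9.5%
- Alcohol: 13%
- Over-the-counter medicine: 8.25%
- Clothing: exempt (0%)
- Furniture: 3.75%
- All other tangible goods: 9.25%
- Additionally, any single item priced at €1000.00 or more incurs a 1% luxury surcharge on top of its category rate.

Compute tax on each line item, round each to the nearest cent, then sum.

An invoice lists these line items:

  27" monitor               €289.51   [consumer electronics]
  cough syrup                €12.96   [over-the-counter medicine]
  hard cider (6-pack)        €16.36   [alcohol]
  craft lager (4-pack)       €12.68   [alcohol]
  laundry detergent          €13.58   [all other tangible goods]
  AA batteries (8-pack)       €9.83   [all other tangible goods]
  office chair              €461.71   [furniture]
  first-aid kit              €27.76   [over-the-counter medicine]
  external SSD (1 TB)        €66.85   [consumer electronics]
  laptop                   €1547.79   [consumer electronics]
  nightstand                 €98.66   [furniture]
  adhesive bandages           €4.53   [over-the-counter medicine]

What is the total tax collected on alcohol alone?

Hard cider (6-pack) €16.36: alcohol → 13% → €2.13
Craft lager (4-pack) €12.68: alcohol → 13% → €1.65
Tax on alcohol = €2.13 + €1.65 = €3.78

€3.78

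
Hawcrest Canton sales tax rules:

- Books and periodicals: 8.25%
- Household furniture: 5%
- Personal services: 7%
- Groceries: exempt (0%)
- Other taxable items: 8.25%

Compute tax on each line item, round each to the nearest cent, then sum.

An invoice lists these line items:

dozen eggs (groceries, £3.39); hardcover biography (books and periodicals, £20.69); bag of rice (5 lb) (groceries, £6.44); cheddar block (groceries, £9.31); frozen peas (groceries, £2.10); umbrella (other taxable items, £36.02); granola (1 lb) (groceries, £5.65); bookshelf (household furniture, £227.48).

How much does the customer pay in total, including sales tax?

Dozen eggs £3.39: groceries → 0% → £0.00
Hardcover biography £20.69: books and periodicals → 8.25% → £1.71
Bag of rice (5 lb) £6.44: groceries → 0% → £0.00
Cheddar block £9.31: groceries → 0% → £0.00
Frozen peas £2.10: groceries → 0% → £0.00
Umbrella £36.02: other taxable items → 8.25% → £2.97
Granola (1 lb) £5.65: groceries → 0% → £0.00
Bookshelf £227.48: household furniture → 5% → £11.37
Subtotal = £311.08; tax = £16.05; total due = £327.13

£327.13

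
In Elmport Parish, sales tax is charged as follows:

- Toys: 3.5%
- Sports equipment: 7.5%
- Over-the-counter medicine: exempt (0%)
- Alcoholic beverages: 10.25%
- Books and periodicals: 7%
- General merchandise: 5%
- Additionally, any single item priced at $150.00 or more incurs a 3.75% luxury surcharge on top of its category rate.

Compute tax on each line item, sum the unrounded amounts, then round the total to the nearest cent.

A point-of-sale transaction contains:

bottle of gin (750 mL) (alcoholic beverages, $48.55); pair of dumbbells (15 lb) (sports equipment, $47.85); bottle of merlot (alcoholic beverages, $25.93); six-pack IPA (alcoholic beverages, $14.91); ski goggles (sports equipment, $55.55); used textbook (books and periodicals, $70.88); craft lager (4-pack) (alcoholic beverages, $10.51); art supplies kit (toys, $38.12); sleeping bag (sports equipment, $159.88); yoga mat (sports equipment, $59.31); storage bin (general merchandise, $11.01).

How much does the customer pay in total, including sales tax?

Bottle of gin (750 mL) $48.55: alcoholic beverages → 10.25% → $4.976375
Pair of dumbbells (15 lb) $47.85: sports equipment → 7.5% → $3.58875
Bottle of merlot $25.93: alcoholic beverages → 10.25% → $2.657825
Six-pack IPA $14.91: alcoholic beverages → 10.25% → $1.528275
Ski goggles $55.55: sports equipment → 7.5% → $4.16625
Used textbook $70.88: books and periodicals → 7% → $4.9616
Craft lager (4-pack) $10.51: alcoholic beverages → 10.25% → $1.077275
Art supplies kit $38.12: toys → 3.5% → $1.3342
Sleeping bag $159.88: sports equipment → 7.5% + 3.75% surcharge = 11.25% → $17.9865
Yoga mat $59.31: sports equipment → 7.5% → $4.44825
Storage bin $11.01: general merchandise → 5% → $0.5505
Subtotal = $542.50; unrounded tax = $47.2758 → $47.28; total due = $589.78

$589.78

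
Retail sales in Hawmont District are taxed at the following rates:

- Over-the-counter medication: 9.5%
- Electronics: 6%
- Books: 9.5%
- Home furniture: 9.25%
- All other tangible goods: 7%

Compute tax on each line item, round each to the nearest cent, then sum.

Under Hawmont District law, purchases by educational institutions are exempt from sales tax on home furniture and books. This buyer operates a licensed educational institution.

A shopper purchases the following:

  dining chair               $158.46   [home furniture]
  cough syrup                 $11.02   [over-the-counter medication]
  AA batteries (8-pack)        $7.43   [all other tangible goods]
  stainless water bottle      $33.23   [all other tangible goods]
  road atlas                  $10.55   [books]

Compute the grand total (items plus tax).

Dining chair $158.46: home furniture, buyer-exempt → 0% → $0.00
Cough syrup $11.02: over-the-counter medication → 9.5% → $1.05
AA batteries (8-pack) $7.43: all other tangible goods → 7% → $0.52
Stainless water bottle $33.23: all other tangible goods → 7% → $2.33
Road atlas $10.55: books, buyer-exempt → 0% → $0.00
Subtotal = $220.69; tax = $3.90; total due = $224.59

$224.59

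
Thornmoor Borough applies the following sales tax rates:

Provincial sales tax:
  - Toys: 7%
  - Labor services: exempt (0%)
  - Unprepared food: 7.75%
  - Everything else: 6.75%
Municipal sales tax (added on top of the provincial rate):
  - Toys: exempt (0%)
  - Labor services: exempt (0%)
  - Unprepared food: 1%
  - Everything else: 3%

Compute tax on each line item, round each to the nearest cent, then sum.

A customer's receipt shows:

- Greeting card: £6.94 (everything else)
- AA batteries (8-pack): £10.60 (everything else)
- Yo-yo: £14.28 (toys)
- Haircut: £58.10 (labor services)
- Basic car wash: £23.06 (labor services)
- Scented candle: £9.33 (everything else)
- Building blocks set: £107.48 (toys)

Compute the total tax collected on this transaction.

£11.14

Greeting card £6.94: everything else → 6.75% + 3% municipal = 9.75% → £0.68
AA batteries (8-pack) £10.60: everything else → 6.75% + 3% municipal = 9.75% → £1.03
Yo-yo £14.28: toys → 7% + 0% municipal = 7% → £1.00
Haircut £58.10: labor services → 0% + 0% municipal = 0% → £0.00
Basic car wash £23.06: labor services → 0% + 0% municipal = 0% → £0.00
Scented candle £9.33: everything else → 6.75% + 3% municipal = 9.75% → £0.91
Building blocks set £107.48: toys → 7% + 0% municipal = 7% → £7.52
Total tax = £0.68 + £1.03 + £1.00 + £0.91 + £7.52 = £11.14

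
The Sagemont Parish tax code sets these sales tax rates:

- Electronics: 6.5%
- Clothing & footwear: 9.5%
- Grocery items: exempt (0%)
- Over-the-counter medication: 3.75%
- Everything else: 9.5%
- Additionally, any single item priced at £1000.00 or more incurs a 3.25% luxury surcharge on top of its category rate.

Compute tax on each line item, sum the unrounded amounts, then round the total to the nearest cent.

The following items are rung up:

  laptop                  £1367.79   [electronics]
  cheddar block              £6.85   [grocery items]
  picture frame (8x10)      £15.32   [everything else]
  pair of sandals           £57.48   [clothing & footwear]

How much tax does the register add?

Laptop £1367.79: electronics → 6.5% + 3.25% surcharge = 9.75% → £133.359525
Cheddar block £6.85: grocery items → 0% → £0.00
Picture frame (8x10) £15.32: everything else → 9.5% → £1.4554
Pair of sandals £57.48: clothing & footwear → 9.5% → £5.4606
Unrounded tax sum = £140.275525 → £140.28

£140.28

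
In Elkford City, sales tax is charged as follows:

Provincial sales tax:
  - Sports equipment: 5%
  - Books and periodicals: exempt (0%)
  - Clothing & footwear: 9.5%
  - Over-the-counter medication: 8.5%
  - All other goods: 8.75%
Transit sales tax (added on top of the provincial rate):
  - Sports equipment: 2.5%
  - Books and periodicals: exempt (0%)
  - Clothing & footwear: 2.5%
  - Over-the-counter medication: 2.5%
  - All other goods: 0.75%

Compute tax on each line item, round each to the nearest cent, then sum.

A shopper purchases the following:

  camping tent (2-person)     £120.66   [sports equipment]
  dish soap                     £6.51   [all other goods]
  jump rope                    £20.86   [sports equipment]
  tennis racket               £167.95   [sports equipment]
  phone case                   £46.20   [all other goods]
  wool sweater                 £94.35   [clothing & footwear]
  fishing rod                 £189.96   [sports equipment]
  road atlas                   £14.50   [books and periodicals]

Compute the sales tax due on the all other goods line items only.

Dish soap £6.51: all other goods → 8.75% + 0.75% transit = 9.5% → £0.62
Phone case £46.20: all other goods → 8.75% + 0.75% transit = 9.5% → £4.39
Tax on all other goods = £0.62 + £4.39 = £5.01

£5.01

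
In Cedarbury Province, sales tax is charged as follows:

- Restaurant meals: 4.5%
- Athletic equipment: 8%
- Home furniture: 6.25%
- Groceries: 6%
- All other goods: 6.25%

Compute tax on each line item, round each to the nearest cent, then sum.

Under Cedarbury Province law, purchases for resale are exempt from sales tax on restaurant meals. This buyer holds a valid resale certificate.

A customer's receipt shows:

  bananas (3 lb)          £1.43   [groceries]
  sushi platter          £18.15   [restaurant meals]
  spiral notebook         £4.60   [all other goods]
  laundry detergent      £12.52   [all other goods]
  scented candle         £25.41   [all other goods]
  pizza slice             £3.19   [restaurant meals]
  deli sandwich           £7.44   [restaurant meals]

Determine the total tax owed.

£2.75

Bananas (3 lb) £1.43: groceries → 6% → £0.09
Sushi platter £18.15: restaurant meals, buyer-exempt → 0% → £0.00
Spiral notebook £4.60: all other goods → 6.25% → £0.29
Laundry detergent £12.52: all other goods → 6.25% → £0.78
Scented candle £25.41: all other goods → 6.25% → £1.59
Pizza slice £3.19: restaurant meals, buyer-exempt → 0% → £0.00
Deli sandwich £7.44: restaurant meals, buyer-exempt → 0% → £0.00
Total tax = £0.09 + £0.29 + £0.78 + £1.59 = £2.75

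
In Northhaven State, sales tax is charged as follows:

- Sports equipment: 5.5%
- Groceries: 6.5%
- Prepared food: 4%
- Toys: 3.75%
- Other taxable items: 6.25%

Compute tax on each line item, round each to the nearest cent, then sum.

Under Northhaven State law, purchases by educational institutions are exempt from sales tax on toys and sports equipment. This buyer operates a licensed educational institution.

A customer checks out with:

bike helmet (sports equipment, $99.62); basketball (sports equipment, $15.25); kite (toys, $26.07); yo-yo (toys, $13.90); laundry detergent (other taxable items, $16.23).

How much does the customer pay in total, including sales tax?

$172.08

Bike helmet $99.62: sports equipment, buyer-exempt → 0% → $0.00
Basketball $15.25: sports equipment, buyer-exempt → 0% → $0.00
Kite $26.07: toys, buyer-exempt → 0% → $0.00
Yo-yo $13.90: toys, buyer-exempt → 0% → $0.00
Laundry detergent $16.23: other taxable items → 6.25% → $1.01
Subtotal = $171.07; tax = $1.01; total due = $172.08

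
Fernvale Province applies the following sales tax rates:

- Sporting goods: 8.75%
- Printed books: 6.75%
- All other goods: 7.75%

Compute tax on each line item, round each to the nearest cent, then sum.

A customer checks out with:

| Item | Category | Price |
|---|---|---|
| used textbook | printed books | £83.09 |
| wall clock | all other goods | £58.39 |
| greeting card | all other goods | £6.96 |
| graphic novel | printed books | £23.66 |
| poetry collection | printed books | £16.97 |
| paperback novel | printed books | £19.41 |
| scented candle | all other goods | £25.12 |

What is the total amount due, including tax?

£250.29

Used textbook £83.09: printed books → 6.75% → £5.61
Wall clock £58.39: all other goods → 7.75% → £4.53
Greeting card £6.96: all other goods → 7.75% → £0.54
Graphic novel £23.66: printed books → 6.75% → £1.60
Poetry collection £16.97: printed books → 6.75% → £1.15
Paperback novel £19.41: printed books → 6.75% → £1.31
Scented candle £25.12: all other goods → 7.75% → £1.95
Subtotal = £233.60; tax = £16.69; total due = £250.29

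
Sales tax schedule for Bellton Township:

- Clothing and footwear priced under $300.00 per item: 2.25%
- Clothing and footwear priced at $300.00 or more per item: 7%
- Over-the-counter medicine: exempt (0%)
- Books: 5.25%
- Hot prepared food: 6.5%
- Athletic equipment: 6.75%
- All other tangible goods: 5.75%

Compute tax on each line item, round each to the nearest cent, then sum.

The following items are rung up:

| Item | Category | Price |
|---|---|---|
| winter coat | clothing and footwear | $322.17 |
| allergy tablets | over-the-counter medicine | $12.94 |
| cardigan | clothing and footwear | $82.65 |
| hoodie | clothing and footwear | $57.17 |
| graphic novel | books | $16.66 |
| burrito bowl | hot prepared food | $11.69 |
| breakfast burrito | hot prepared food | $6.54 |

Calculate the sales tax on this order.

$27.76

Winter coat $322.17: clothing and footwear, $300.00 or more → 7% → $22.55
Allergy tablets $12.94: over-the-counter medicine → 0% → $0.00
Cardigan $82.65: clothing and footwear, under $300.00 → 2.25% → $1.86
Hoodie $57.17: clothing and footwear, under $300.00 → 2.25% → $1.29
Graphic novel $16.66: books → 5.25% → $0.87
Burrito bowl $11.69: hot prepared food → 6.5% → $0.76
Breakfast burrito $6.54: hot prepared food → 6.5% → $0.43
Total tax = $22.55 + $1.86 + $1.29 + $0.87 + $0.76 + $0.43 = $27.76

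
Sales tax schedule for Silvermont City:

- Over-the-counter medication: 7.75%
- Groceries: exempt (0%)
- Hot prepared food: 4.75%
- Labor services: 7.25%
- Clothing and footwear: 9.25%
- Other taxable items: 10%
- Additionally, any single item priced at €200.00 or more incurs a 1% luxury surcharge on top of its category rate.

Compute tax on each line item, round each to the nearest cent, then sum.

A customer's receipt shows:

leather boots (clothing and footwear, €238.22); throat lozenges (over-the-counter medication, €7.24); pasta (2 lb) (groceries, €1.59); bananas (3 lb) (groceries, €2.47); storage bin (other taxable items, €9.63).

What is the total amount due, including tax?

Leather boots €238.22: clothing and footwear → 9.25% + 1% surcharge = 10.25% → €24.42
Throat lozenges €7.24: over-the-counter medication → 7.75% → €0.56
Pasta (2 lb) €1.59: groceries → 0% → €0.00
Bananas (3 lb) €2.47: groceries → 0% → €0.00
Storage bin €9.63: other taxable items → 10% → €0.96
Subtotal = €259.15; tax = €25.94; total due = €285.09

€285.09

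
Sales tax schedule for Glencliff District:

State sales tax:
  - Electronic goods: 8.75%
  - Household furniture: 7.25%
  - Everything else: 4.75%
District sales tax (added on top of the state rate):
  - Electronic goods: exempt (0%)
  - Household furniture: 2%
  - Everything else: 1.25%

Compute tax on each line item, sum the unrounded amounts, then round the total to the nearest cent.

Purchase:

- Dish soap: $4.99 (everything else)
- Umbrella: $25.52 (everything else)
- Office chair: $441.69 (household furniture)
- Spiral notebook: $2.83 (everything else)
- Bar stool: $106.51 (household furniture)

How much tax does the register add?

Dish soap $4.99: everything else → 4.75% + 1.25% district = 6% → $0.2994
Umbrella $25.52: everything else → 4.75% + 1.25% district = 6% → $1.5312
Office chair $441.69: household furniture → 7.25% + 2% district = 9.25% → $40.856325
Spiral notebook $2.83: everything else → 4.75% + 1.25% district = 6% → $0.1698
Bar stool $106.51: household furniture → 7.25% + 2% district = 9.25% → $9.852175
Unrounded tax sum = $52.7089 → $52.71

$52.71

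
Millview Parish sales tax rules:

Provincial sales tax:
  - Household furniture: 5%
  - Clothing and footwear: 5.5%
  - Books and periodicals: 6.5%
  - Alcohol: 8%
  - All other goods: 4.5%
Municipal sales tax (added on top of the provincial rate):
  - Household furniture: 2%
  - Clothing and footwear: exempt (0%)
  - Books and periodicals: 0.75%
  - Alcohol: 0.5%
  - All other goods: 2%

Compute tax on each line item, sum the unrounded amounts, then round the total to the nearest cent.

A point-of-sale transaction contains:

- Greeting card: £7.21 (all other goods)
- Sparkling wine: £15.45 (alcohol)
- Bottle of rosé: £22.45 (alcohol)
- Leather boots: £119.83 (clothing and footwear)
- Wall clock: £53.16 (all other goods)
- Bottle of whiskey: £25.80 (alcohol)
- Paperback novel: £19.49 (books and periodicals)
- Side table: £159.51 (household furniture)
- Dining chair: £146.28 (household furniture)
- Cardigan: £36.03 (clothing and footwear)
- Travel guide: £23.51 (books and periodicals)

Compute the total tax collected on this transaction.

£42.43

Greeting card £7.21: all other goods → 4.5% + 2% municipal = 6.5% → £0.46865
Sparkling wine £15.45: alcohol → 8% + 0.5% municipal = 8.5% → £1.31325
Bottle of rosé £22.45: alcohol → 8% + 0.5% municipal = 8.5% → £1.90825
Leather boots £119.83: clothing and footwear → 5.5% + 0% municipal = 5.5% → £6.59065
Wall clock £53.16: all other goods → 4.5% + 2% municipal = 6.5% → £3.4554
Bottle of whiskey £25.80: alcohol → 8% + 0.5% municipal = 8.5% → £2.193
Paperback novel £19.49: books and periodicals → 6.5% + 0.75% municipal = 7.25% → £1.413025
Side table £159.51: household furniture → 5% + 2% municipal = 7% → £11.1657
Dining chair £146.28: household furniture → 5% + 2% municipal = 7% → £10.2396
Cardigan £36.03: clothing and footwear → 5.5% + 0% municipal = 5.5% → £1.98165
Travel guide £23.51: books and periodicals → 6.5% + 0.75% municipal = 7.25% → £1.704475
Unrounded tax sum = £42.43365 → £42.43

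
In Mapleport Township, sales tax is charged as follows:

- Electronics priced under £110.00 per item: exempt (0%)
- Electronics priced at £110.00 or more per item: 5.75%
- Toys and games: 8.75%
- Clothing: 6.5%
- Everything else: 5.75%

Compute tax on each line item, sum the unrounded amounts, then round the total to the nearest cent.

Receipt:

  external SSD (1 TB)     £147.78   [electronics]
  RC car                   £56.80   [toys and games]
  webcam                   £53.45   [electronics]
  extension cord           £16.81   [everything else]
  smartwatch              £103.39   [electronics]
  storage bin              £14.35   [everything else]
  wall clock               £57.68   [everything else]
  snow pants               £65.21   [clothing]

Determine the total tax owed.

External SSD (1 TB) £147.78: electronics, £110.00 or more → 5.75% → £8.49735
RC car £56.80: toys and games → 8.75% → £4.97
Webcam £53.45: electronics, under £110.00 → 0% → £0.00
Extension cord £16.81: everything else → 5.75% → £0.966575
Smartwatch £103.39: electronics, under £110.00 → 0% → £0.00
Storage bin £14.35: everything else → 5.75% → £0.825125
Wall clock £57.68: everything else → 5.75% → £3.3166
Snow pants £65.21: clothing → 6.5% → £4.23865
Unrounded tax sum = £22.8143 → £22.81

£22.81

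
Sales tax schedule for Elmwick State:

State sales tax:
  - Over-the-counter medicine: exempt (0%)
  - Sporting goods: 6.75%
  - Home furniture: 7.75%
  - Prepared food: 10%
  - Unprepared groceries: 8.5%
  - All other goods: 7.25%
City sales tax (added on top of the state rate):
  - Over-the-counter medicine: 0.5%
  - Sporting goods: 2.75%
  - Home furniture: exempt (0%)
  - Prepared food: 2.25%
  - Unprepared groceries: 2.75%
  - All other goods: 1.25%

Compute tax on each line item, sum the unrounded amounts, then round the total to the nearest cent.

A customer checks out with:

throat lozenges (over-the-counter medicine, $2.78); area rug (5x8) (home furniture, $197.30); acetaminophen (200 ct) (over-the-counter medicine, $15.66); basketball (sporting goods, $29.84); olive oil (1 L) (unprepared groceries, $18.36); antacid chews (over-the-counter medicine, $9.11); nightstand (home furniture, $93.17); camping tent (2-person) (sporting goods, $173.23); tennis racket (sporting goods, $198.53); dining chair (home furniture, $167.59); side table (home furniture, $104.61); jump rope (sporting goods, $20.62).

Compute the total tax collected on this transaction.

$85.92

Throat lozenges $2.78: over-the-counter medicine → 0% + 0.5% city = 0.5% → $0.0139
Area rug (5x8) $197.30: home furniture → 7.75% + 0% city = 7.75% → $15.29075
Acetaminophen (200 ct) $15.66: over-the-counter medicine → 0% + 0.5% city = 0.5% → $0.0783
Basketball $29.84: sporting goods → 6.75% + 2.75% city = 9.5% → $2.8348
Olive oil (1 L) $18.36: unprepared groceries → 8.5% + 2.75% city = 11.25% → $2.0655
Antacid chews $9.11: over-the-counter medicine → 0% + 0.5% city = 0.5% → $0.04555
Nightstand $93.17: home furniture → 7.75% + 0% city = 7.75% → $7.220675
Camping tent (2-person) $173.23: sporting goods → 6.75% + 2.75% city = 9.5% → $16.45685
Tennis racket $198.53: sporting goods → 6.75% + 2.75% city = 9.5% → $18.86035
Dining chair $167.59: home furniture → 7.75% + 0% city = 7.75% → $12.988225
Side table $104.61: home furniture → 7.75% + 0% city = 7.75% → $8.107275
Jump rope $20.62: sporting goods → 6.75% + 2.75% city = 9.5% → $1.9589
Unrounded tax sum = $85.921075 → $85.92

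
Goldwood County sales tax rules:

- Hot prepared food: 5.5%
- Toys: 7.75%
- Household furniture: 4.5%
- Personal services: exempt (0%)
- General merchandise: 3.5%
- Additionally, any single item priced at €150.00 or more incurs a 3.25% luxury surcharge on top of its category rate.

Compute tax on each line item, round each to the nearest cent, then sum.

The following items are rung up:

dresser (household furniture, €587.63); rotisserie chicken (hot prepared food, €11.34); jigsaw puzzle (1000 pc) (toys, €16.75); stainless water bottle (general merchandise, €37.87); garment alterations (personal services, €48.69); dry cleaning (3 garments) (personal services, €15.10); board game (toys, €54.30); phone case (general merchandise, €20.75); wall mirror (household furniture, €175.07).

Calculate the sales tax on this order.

€67.30

Dresser €587.63: household furniture → 4.5% + 3.25% surcharge = 7.75% → €45.54
Rotisserie chicken €11.34: hot prepared food → 5.5% → €0.62
Jigsaw puzzle (1000 pc) €16.75: toys → 7.75% → €1.30
Stainless water bottle €37.87: general merchandise → 3.5% → €1.33
Garment alterations €48.69: personal services → 0% → €0.00
Dry cleaning (3 garments) €15.10: personal services → 0% → €0.00
Board game €54.30: toys → 7.75% → €4.21
Phone case €20.75: general merchandise → 3.5% → €0.73
Wall mirror €175.07: household furniture → 4.5% + 3.25% surcharge = 7.75% → €13.57
Total tax = €45.54 + €0.62 + €1.30 + €1.33 + €4.21 + €0.73 + €13.57 = €67.30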